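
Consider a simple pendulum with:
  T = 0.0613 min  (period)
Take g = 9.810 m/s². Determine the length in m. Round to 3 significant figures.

3.36 m

Solving T = 2π√(L/g) for L: L = g·(T/2π)².
T = 0.0613 min = 3.678 s; g = 9.810 m/s².
L = 3.361 m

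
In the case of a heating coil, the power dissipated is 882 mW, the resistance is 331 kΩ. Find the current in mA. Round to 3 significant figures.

1.63 mA

Rearranging: I = √(P/R).
P = 882 mW = 0.8820 W; R = 331 kΩ = 3.310×10^5 Ω.
I = 0.001632 A
0.001632 A × (1 mA / 0.001000 A) = 1.632 mA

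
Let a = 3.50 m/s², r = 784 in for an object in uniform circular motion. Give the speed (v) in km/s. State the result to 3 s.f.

Solving a = v²/r for v: v = √(a·r).
a = 3.50 m/s²; r = 784 in = 19.91 m.
v = 8.349 m/s
8.349 m/s × (1 km/s / 1000 m/s) = 0.008349 km/s

0.00835 km/s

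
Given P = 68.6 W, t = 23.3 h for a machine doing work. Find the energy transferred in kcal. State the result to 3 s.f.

Rearranging: W = P·t.
P = 68.6 W; t = 23.3 h = 83880 s.
W = 5.754×10^6 J
5.754×10^6 J × (1 kcal / 4184 J) = 1375 kcal

1380 kcal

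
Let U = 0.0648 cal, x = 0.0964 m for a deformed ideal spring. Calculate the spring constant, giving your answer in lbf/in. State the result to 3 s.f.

Rearranging U = ½k·x² for k: k = 2U/x².
U = 0.0648 cal = 0.2711 J; x = 0.0964 m.
k = 58.35 N/m
58.35 N/m × (1 lbf/in / 175.1 N/m) = 0.3332 lbf/in

0.333 lbf/in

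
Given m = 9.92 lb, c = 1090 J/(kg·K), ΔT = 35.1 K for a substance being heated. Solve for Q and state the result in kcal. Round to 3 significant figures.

41.1 kcal

Directly: Q = mcΔT.
m = 9.92 lb = 4.500 kg; c = 1090 J/(kg·K); ΔT = 35.1 K.
Q = 1.722×10^5 J
1.722×10^5 J × (1 kcal / 4184 J) = 41.15 kcal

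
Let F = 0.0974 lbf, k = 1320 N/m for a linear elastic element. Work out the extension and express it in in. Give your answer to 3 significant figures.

From Hooke's law: x = F/k.
F = 0.0974 lbf = 0.4333 N; k = 1320 N/m.
x = 3.282×10^-4 m
3.282×10^-4 m × (1 in / 0.02540 m) = 0.01292 in

0.0129 in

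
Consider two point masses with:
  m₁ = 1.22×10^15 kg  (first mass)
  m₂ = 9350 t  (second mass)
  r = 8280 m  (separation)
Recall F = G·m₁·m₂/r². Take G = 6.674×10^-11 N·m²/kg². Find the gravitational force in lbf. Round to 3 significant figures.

From Newton's law of gravitation: F = Gm₁m₂/r².
m₁ = 1.22×10^15 kg; m₂ = 9350 t = 9.350×10^6 kg; r = 8280 m; G = 6.674×10^-11 N·m²/kg².
F = 11104 N
11104 N × (1 lbf / 4.448 N) = 2496 lbf

2500 lbf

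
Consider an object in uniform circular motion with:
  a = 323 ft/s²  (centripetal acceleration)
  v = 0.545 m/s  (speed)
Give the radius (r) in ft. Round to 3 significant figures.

0.00990 ft

Rearranging a = v²/r for r: r = v²/a.
a = 323 ft/s² = 98.45 m/s²; v = 0.545 m/s.
r = 0.003017 m
0.003017 m × (1 ft / 0.3048 m) = 0.009898 ft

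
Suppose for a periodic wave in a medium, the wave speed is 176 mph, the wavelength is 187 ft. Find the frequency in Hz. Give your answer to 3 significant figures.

1.38 Hz

Solving v = f·λ for f: f = v/λ.
v = 176 mph = 78.68 m/s; λ = 187 ft = 57.00 m.
f = 1.380 Hz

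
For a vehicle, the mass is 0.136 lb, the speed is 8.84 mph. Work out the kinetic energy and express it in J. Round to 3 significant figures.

0.482 J

Directly: KE = ½mv².
m = 0.136 lb = 0.06169 kg; v = 8.84 mph = 3.952 m/s.
KE = 0.4817 J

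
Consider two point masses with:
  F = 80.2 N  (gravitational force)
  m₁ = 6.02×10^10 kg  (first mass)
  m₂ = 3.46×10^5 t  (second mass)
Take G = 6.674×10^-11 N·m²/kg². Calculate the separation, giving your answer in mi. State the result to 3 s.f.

2.59 mi

Rearranging F = G·m₁·m₂/r² for r: r = √(G·m₁m₂/F).
F = 80.2 N; m₁ = 6.02×10^10 kg; m₂ = 3.46×10^5 t = 3.460×10^8 kg; G = 6.674×10^-11 N·m²/kg².
r = 4163 m
4163 m × (1 mi / 1609 m) = 2.587 mi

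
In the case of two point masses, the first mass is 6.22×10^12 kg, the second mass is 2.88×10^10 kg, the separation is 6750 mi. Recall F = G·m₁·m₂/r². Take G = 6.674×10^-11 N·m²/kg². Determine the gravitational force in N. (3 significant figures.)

0.101 N

F is given directly by: F = Gm₁m₂/r².
m₁ = 6.22×10^12 kg; m₂ = 2.88×10^10 kg; r = 6750 mi = 1.086×10^7 m; G = 6.674×10^-11 N·m²/kg².
F = 0.1013 N  (the unit combination reduces to kg·m/s² = N)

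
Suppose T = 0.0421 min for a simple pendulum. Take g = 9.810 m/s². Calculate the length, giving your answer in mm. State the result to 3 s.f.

Rearranging T = 2π√(L/g) for L: L = g·(T/2π)².
T = 0.0421 min = 2.526 s; g = 9.810 m/s².
L = 1.586 m
1.586 m × (1 mm / 0.001000 m) = 1586 mm

1590 mm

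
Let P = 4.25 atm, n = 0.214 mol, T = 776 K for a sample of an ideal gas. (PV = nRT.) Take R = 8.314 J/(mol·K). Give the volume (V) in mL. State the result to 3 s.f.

From the ideal-gas law: V = nRT/P.
P = 4.25 atm = 4.306×10^5 Pa; n = 0.214 mol; T = 776 K; R = 8.314 J/(mol·K).
V = 0.003206 m³
0.003206 m³ × (1 mL / 1.000×10^-6 m³) = 3206 mL

3210 mL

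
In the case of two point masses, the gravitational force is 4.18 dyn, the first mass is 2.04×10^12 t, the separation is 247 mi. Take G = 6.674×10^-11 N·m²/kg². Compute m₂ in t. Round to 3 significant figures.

From Newton's law of gravitation: m₂ = F·r²/(G·m₁).
F = 4.18 dyn = 4.180×10^-5 N; m₁ = 2.04×10^12 t = 2.040×10^15 kg; r = 247 mi = 3.975×10^5 m; G = 6.674×10^-11 N·m²/kg².
m₂ = 48.51 kg
48.51 kg × (1 t / 1000 kg) = 0.04851 t

0.0485 t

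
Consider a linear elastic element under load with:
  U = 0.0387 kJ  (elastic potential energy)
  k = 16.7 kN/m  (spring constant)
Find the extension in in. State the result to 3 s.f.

2.68 in

Rearranging: x = √(2U/k).
U = 0.0387 kJ = 38.70 J; k = 16.7 kN/m = 16700 N/m.
x = 0.06808 m
0.06808 m × (1 in / 0.02540 m) = 2.680 in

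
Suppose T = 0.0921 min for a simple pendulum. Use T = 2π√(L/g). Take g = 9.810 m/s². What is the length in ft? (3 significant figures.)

Rearranging: L = g·(T/2π)².
T = 0.0921 min = 5.526 s; g = 9.810 m/s².
L = 7.588 m
7.588 m × (1 ft / 0.3048 m) = 24.90 ft

24.9 ft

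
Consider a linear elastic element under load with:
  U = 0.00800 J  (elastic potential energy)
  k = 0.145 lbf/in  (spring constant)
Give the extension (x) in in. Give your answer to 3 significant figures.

0.988 in

Solving U = ½k·x² for x: x = √(2U/k).
U = 0.00800 J; k = 0.145 lbf/in = 25.39 N/m.
x = 0.02510 m
0.02510 m × (1 in / 0.02540 m) = 0.9882 in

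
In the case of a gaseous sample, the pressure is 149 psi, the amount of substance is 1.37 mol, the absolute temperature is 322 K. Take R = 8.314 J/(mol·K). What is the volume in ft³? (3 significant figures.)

0.126 ft³

From the ideal-gas law: V = nRT/P.
P = 149 psi = 1.027×10^6 Pa; n = 1.37 mol; T = 322 K; R = 8.314 J/(mol·K).
V = 0.003570 m³
0.003570 m³ × (1 ft³ / 0.02832 m³) = 0.1261 ft³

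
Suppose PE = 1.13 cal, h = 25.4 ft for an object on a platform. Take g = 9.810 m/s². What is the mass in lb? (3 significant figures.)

Rearranging PE = m·g·h for m: m = PE/(g·h).
PE = 1.13 cal = 4.728 J; h = 25.4 ft = 7.742 m; g = 9.810 m/s².
m = 0.06225 kg
0.06225 kg × (1 lb / 0.4536 kg) = 0.1372 lb

0.137 lb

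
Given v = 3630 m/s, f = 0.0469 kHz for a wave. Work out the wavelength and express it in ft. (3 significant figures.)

Rearranging: λ = v/f.
v = 3630 m/s; f = 0.0469 kHz = 46.90 Hz.
λ = 77.40 m
77.40 m × (1 ft / 0.3048 m) = 253.9 ft

254 ft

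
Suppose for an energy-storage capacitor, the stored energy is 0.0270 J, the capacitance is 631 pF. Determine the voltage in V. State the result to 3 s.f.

9250 V

Rearranging: V = √(2E/C).
E = 0.0270 J; C = 631 pF = 6.310×10^-10 F.
V = 9251 V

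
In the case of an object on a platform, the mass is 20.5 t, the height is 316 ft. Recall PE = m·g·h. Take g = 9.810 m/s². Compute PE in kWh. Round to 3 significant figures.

5.38 kWh

Directly: PE = mgh.
m = 20.5 t = 20500 kg; h = 316 ft = 96.32 m; g = 9.810 m/s².
PE = 1.937×10^7 J
1.937×10^7 J × (1 kWh / 3.600×10^6 J) = 5.380 kWh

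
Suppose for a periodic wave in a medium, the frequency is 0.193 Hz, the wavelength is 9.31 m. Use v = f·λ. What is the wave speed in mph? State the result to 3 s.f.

Directly: v = fλ.
f = 0.193 Hz; λ = 9.31 m.
v = 1.797 m/s
1.797 m/s × (1 mph / 0.4470 m/s) = 4.019 mph

4.02 mph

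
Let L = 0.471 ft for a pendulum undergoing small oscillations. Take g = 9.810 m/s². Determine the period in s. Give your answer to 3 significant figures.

Directly: T = 2π√(L/g).
L = 0.471 ft = 0.1436 m; g = 9.810 m/s².
T = 0.7601 s

0.760 s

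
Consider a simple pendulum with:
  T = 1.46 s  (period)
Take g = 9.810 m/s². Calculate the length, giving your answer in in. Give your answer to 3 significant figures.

20.9 in

Solving T = 2π√(L/g) for L: L = g·(T/2π)².
T = 1.46 s; g = 9.810 m/s².
L = 0.5297 m
0.5297 m × (1 in / 0.02540 m) = 20.85 in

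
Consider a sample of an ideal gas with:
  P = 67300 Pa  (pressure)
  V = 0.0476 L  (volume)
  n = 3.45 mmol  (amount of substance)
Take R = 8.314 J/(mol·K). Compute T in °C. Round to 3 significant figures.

-161 °C

Rearranging: T = PV/(nR).
P = 67300 Pa; V = 0.0476 L = 4.760×10^-5 m³; n = 3.45 mmol = 0.003450 mol; R = 8.314 J/(mol·K).
T = 111.7 K
111.7 K − 273.15 = -161.5 °C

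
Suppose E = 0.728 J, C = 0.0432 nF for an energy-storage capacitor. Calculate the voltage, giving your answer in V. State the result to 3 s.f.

Solving E = ½C·V² for V: V = √(2E/C).
E = 0.728 J; C = 0.0432 nF = 4.320×10^-11 F.
V = 1.836×10^5 V

1.84×10^5 V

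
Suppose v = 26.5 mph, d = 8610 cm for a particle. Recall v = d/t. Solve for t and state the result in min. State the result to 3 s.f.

0.121 min

Rearranging: t = d/v.
v = 26.5 mph = 11.85 m/s; d = 8610 cm = 86.10 m.
t = 7.268 s
7.268 s × (1 min / 60.00 s) = 0.1211 min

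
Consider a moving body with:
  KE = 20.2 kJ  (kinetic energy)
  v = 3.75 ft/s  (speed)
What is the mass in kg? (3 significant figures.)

Rearranging KE = ½mv² for m: m = 2·KE/v².
KE = 20.2 kJ = 20200 J; v = 3.75 ft/s = 1.143 m/s.
m = 30924 kg

30900 kg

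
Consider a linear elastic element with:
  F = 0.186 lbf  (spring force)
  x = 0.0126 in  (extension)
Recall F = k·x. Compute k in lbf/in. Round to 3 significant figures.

14.8 lbf/in

From Hooke's law: k = F/x.
F = 0.186 lbf = 0.8274 N; x = 0.0126 in = 3.200×10^-4 m.
k = 2585 N/m
2585 N/m × (1 lbf/in / 175.1 N/m) = 14.76 lbf/in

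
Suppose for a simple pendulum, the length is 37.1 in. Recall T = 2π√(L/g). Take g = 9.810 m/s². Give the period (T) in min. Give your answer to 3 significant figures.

Directly: T = 2π√(L/g).
L = 37.1 in = 0.9423 m; g = 9.810 m/s².
T = 1.947 s
1.947 s × (1 min / 60.00 s) = 0.03246 min

0.0325 min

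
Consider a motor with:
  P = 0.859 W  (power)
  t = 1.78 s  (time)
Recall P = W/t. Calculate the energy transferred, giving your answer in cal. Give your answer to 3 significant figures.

0.365 cal

Rearranging P = W/t for W: W = P·t.
P = 0.859 W; t = 1.78 s.
W = 1.529 J  (the unit combination reduces to kg·m²/s² = J)
1.529 J × (1 cal / 4.184 J) = 0.3654 cal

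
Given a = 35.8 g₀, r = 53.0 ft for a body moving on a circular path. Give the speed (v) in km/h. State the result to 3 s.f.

Rearranging: v = √(a·r).
a = 35.8 g₀ = 351.1 m/s²; r = 53.0 ft = 16.15 m.
v = 75.31 m/s
75.31 m/s × (1 km/h / 0.2778 m/s) = 271.1 km/h

271 km/h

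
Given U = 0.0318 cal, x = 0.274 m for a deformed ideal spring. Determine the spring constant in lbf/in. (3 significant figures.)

Rearranging: k = 2U/x².
U = 0.0318 cal = 0.1331 J; x = 0.274 m.
k = 3.544 N/m
3.544 N/m × (1 lbf/in / 175.1 N/m) = 0.02024 lbf/in

0.0202 lbf/in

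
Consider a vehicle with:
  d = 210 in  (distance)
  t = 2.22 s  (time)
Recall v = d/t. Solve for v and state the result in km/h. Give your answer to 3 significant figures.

v is given directly by: v = d/t.
d = 210 in = 5.334 m; t = 2.22 s.
v = 2.403 m/s
2.403 m/s × (1 km/h / 0.2778 m/s) = 8.650 km/h

8.65 km/h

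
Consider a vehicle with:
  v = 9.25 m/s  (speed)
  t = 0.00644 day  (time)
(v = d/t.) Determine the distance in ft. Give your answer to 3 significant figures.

Rearranging: d = v·t.
v = 9.25 m/s; t = 0.00644 day = 556.4 s.
d = 5147 m
5147 m × (1 ft / 0.3048 m) = 16886 ft

16900 ft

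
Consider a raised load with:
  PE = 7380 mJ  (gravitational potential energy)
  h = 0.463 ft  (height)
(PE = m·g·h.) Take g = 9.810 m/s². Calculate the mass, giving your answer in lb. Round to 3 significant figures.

11.8 lb

Rearranging PE = m·g·h for m: m = PE/(g·h).
PE = 7380 mJ = 7.380 J; h = 0.463 ft = 0.1411 m; g = 9.810 m/s².
m = 5.331 kg
5.331 kg × (1 lb / 0.4536 kg) = 11.75 lb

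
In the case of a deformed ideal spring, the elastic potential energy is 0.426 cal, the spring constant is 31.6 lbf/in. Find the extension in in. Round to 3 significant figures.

0.999 in

Rearranging U = ½k·x² for x: x = √(2U/k).
U = 0.426 cal = 1.782 J; k = 31.6 lbf/in = 5534 N/m.
x = 0.02538 m
0.02538 m × (1 in / 0.02540 m) = 0.9992 in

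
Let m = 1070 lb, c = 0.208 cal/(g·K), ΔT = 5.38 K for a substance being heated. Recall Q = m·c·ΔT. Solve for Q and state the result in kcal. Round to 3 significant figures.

543 kcal

Q is given directly by: Q = mcΔT.
m = 1070 lb = 485.3 kg; c = 0.208 cal/(g·K) = 870.3 J/(kg·K); ΔT = 5.38 K.
Q = 2.272×10^6 J
2.272×10^6 J × (1 kcal / 4184 J) = 543.1 kcal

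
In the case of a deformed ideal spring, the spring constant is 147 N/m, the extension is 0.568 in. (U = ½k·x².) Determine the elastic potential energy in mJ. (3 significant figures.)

15.3 mJ

Directly: U = ½kx².
k = 147 N/m; x = 0.568 in = 0.01443 m.
U = 0.01530 J  (the unit combination reduces to kg·m²/s² = J)
0.01530 J × (1 mJ / 0.001000 J) = 15.30 mJ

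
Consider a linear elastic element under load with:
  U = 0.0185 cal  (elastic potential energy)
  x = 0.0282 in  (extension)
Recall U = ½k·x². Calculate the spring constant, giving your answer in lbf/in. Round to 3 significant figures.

1720 lbf/in

Solving U = ½k·x² for k: k = 2U/x².
U = 0.0185 cal = 0.07740 J; x = 0.0282 in = 7.163×10^-4 m.
k = 3.017×10^5 N/m
3.017×10^5 N/m × (1 lbf/in / 175.1 N/m) = 1723 lbf/in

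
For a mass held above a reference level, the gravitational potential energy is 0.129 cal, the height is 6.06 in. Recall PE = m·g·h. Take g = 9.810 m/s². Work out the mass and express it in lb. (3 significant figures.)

0.788 lb

Rearranging: m = PE/(g·h).
PE = 0.129 cal = 0.5397 J; h = 6.06 in = 0.1539 m; g = 9.810 m/s².
m = 0.3574 kg
0.3574 kg × (1 lb / 0.4536 kg) = 0.7880 lb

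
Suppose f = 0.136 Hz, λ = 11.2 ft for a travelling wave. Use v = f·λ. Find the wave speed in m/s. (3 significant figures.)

0.464 m/s

v is given directly by: v = fλ.
f = 0.136 Hz; λ = 11.2 ft = 3.414 m.
v = 0.4643 m/s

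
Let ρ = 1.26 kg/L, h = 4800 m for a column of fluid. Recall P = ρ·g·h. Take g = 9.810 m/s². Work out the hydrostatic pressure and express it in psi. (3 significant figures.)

8610 psi

P is given directly by: P = ρgh.
ρ = 1.26 kg/L = 1260 kg/m³; h = 4800 m; g = 9.810 m/s².
P = 5.933×10^7 Pa  (the unit combination reduces to kg/(m·s²) = Pa)
5.933×10^7 Pa × (1 psi / 6895 Pa) = 8605 psi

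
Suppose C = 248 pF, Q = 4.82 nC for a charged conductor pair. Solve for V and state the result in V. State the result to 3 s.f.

Rearranging: V = Q/C.
C = 248 pF = 2.480×10^-10 F; Q = 4.82 nC = 4.820×10^-9 C.
V = 19.44 V

19.4 V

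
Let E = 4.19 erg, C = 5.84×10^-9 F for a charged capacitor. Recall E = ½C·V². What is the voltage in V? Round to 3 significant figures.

12.0 V

Solving E = ½C·V² for V: V = √(2E/C).
E = 4.19 erg = 4.190×10^-7 J; C = 5.84×10^-9 F.
V = 11.98 V  (the unit combination reduces to kg·m²/(A·s³) = V)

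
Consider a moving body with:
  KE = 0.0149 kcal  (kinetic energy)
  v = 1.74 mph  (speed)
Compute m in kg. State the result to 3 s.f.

Solving KE = ½mv² for m: m = 2·KE/v².
KE = 0.0149 kcal = 62.34 J; v = 1.74 mph = 0.7778 m/s.
m = 206.1 kg

206 kg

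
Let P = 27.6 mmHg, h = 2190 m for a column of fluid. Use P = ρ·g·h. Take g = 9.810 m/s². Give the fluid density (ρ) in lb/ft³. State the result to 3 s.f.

Solving P = ρ·g·h for ρ: ρ = P/(g·h).
P = 27.6 mmHg = 3680 Pa; h = 2190 m; g = 9.810 m/s².
ρ = 0.1713 kg/m³
0.1713 kg/m³ × (1 lb/ft³ / 16.02 kg/m³) = 0.01069 lb/ft³

0.0107 lb/ft³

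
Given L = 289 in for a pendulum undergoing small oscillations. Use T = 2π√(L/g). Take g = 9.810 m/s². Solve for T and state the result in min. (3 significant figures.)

T is given directly by: T = 2π√(L/g).
L = 289 in = 7.341 m; g = 9.810 m/s².
T = 5.435 s
5.435 s × (1 min / 60.00 s) = 0.09059 min

0.0906 min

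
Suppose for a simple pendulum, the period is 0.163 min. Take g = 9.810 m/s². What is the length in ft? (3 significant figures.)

Rearranging: L = g·(T/2π)².
T = 0.163 min = 9.780 s; g = 9.810 m/s².
L = 23.77 m
23.77 m × (1 ft / 0.3048 m) = 77.98 ft

78.0 ft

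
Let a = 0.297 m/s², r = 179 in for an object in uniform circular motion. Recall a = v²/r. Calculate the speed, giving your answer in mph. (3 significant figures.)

Solving a = v²/r for v: v = √(a·r).
a = 0.297 m/s²; r = 179 in = 4.547 m.
v = 1.162 m/s
1.162 m/s × (1 mph / 0.4470 m/s) = 2.599 mph

2.60 mph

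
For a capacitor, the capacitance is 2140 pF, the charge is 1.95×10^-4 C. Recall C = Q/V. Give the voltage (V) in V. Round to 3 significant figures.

91100 V

Solving C = Q/V for V: V = Q/C.
C = 2140 pF = 2.140×10^-9 F; Q = 1.95×10^-4 C.
V = 91121 V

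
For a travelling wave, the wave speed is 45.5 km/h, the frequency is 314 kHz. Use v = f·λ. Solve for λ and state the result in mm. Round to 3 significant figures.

0.0403 mm

Rearranging v = f·λ for λ: λ = v/f.
v = 45.5 km/h = 12.64 m/s; f = 314 kHz = 3.140×10^5 Hz.
λ = 4.025×10^-5 m
4.025×10^-5 m × (1 mm / 0.001000 m) = 0.04025 mm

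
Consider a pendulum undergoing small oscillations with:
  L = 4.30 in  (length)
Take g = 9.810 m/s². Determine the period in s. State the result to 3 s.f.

Directly: T = 2π√(L/g).
L = 4.30 in = 0.1092 m; g = 9.810 m/s².
T = 0.6630 s

0.663 s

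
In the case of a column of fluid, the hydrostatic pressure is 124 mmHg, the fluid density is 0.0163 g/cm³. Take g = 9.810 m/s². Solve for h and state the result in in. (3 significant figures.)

4070 in

Solving P = ρ·g·h for h: h = P/(ρ·g).
P = 124 mmHg = 16532 Pa; ρ = 0.0163 g/cm³ = 16.30 kg/m³; g = 9.810 m/s².
h = 103.4 m
103.4 m × (1 in / 0.02540 m) = 4070 in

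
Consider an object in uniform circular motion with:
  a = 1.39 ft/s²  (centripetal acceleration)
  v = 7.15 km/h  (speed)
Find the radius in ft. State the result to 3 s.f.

30.5 ft

Rearranging: r = v²/a.
a = 1.39 ft/s² = 0.4237 m/s²; v = 7.15 km/h = 1.986 m/s.
r = 9.311 m
9.311 m × (1 ft / 0.3048 m) = 30.55 ft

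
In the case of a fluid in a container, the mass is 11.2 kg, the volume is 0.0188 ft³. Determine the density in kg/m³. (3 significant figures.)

ρ is given directly by: ρ = m/V.
m = 11.2 kg; V = 0.0188 ft³ = 5.324×10^-4 m³.
ρ = 21039 kg/m³

21000 kg/m³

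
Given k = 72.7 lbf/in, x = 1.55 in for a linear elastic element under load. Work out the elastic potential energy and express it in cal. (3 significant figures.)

U is given directly by: U = ½kx².
k = 72.7 lbf/in = 12732 N/m; x = 1.55 in = 0.03937 m.
U = 9.867 J
9.867 J × (1 cal / 4.184 J) = 2.358 cal

2.36 cal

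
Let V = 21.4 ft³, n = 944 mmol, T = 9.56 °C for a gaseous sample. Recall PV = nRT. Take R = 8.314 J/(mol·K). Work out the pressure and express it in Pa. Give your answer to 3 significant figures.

From the ideal-gas law: P = nRT/V.
V = 21.4 ft³ = 0.6060 m³; n = 944 mmol = 0.9440 mol; T = 9.56 °C = 282.7 K; R = 8.314 J/(mol·K).
P = 3662 Pa  (the unit combination reduces to kg/(m·s²) = Pa)

3660 Pa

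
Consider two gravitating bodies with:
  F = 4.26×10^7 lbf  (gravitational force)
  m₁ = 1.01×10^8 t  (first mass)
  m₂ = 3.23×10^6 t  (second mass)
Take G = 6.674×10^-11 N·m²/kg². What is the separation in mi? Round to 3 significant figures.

0.00666 mi

From Newton's law of gravitation: r = √(G·m₁m₂/F).
F = 4.26×10^7 lbf = 1.895×10^8 N; m₁ = 1.01×10^8 t = 1.010×10^11 kg; m₂ = 3.23×10^6 t = 3.230×10^9 kg; G = 6.674×10^-11 N·m²/kg².
r = 10.72 m
10.72 m × (1 mi / 1609 m) = 0.006661 mi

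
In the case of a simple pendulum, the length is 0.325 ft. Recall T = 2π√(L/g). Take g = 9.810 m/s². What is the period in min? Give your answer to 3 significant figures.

Directly: T = 2π√(L/g).
L = 0.325 ft = 0.09906 m; g = 9.810 m/s².
T = 0.6314 s
0.6314 s × (1 min / 60.00 s) = 0.01052 min

0.0105 min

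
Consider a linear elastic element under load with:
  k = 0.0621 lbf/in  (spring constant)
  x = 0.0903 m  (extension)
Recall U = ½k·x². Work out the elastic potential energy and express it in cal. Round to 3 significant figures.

Directly: U = ½kx².
k = 0.0621 lbf/in = 10.88 N/m; x = 0.0903 m.
U = 0.04434 J
0.04434 J × (1 cal / 4.184 J) = 0.01060 cal

0.0106 cal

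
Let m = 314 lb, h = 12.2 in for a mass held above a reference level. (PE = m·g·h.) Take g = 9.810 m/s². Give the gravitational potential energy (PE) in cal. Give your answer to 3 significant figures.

103 cal

PE is given directly by: PE = mgh.
m = 314 lb = 142.4 kg; h = 12.2 in = 0.3099 m; g = 9.810 m/s².
PE = 433.0 J
433.0 J × (1 cal / 4.184 J) = 103.5 cal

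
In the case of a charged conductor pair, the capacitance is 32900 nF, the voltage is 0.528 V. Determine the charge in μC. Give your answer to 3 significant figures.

17.4 μC

Rearranging: Q = CV.
C = 32900 nF = 3.290×10^-5 F; V = 0.528 V.
Q = 1.737×10^-5 C  (the unit combination reduces to A·s = C)
1.737×10^-5 C × (1 μC / 1.000×10^-6 C) = 17.37 μC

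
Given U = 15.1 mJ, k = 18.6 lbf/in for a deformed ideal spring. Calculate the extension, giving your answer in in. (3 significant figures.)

0.120 in

Solving U = ½k·x² for x: x = √(2U/k).
U = 15.1 mJ = 0.01510 J; k = 18.6 lbf/in = 3257 N/m.
x = 0.003045 m
0.003045 m × (1 in / 0.02540 m) = 0.1199 in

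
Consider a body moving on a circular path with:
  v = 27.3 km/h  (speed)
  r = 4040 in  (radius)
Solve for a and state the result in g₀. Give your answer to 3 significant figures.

0.0571 g₀

a is given directly by: a = v²/r.
v = 27.3 km/h = 7.583 m/s; r = 4040 in = 102.6 m.
a = 0.5604 m/s²
0.5604 m/s² × (1 g₀ / 9.807 m/s²) = 0.05715 g₀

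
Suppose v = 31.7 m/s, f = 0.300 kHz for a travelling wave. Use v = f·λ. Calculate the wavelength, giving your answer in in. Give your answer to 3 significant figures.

Rearranging v = f·λ for λ: λ = v/f.
v = 31.7 m/s; f = 0.300 kHz = 300.0 Hz.
λ = 0.1057 m
0.1057 m × (1 in / 0.02540 m) = 4.160 in

4.16 in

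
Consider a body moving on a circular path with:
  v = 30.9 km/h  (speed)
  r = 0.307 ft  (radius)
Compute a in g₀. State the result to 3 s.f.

Directly: a = v²/r.
v = 30.9 km/h = 8.583 m/s; r = 0.307 ft = 0.09357 m.
a = 787.3 m/s²
787.3 m/s² × (1 g₀ / 9.807 m/s²) = 80.29 g₀

80.3 g₀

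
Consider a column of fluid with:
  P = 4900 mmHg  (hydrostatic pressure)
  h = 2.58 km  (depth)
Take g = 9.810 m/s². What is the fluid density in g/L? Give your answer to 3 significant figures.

25.8 g/L

Solving P = ρ·g·h for ρ: ρ = P/(g·h).
P = 4900 mmHg = 6.533×10^5 Pa; h = 2.58 km = 2580 m; g = 9.810 m/s².
ρ = 25.81 kg/m³
Since 1 g/L = 1 kg/m³, 25.81 g/L.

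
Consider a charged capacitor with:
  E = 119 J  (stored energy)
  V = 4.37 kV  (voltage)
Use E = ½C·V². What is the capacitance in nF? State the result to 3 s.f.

Rearranging E = ½C·V² for C: C = 2E/V².
E = 119 J; V = 4.37 kV = 4370 V.
C = 1.246×10^-5 F
1.246×10^-5 F × (1 nF / 1.000×10^-9 F) = 12463 nF

12500 nF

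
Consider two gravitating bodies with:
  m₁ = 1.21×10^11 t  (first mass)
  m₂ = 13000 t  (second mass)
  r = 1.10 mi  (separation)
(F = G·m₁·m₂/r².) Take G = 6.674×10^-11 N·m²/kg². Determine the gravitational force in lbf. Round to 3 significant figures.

Directly: F = Gm₁m₂/r².
m₁ = 1.21×10^11 t = 1.210×10^14 kg; m₂ = 13000 t = 1.300×10^7 kg; r = 1.10 mi = 1770 m; G = 6.674×10^-11 N·m²/kg².
F = 33499 N
33499 N × (1 lbf / 4.448 N) = 7531 lbf

7530 lbf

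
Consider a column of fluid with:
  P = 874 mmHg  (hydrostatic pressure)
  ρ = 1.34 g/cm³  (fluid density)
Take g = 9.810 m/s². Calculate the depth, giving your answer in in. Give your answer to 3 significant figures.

Rearranging: h = P/(ρ·g).
P = 874 mmHg = 1.165×10^5 Pa; ρ = 1.34 g/cm³ = 1340 kg/m³; g = 9.810 m/s².
h = 8.864 m
8.864 m × (1 in / 0.02540 m) = 349.0 in

349 in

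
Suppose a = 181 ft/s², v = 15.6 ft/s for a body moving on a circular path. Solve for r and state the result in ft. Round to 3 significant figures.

1.34 ft

Rearranging: r = v²/a.
a = 181 ft/s² = 55.17 m/s²; v = 15.6 ft/s = 4.755 m/s.
r = 0.4098 m
0.4098 m × (1 ft / 0.3048 m) = 1.345 ft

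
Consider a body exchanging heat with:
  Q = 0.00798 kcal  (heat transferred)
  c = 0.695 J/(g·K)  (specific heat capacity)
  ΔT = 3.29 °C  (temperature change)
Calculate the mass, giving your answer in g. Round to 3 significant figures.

Solving Q = m·c·ΔT for m: m = Q/(c·ΔT).
Q = 0.00798 kcal = 33.39 J; c = 0.695 J/(g·K) = 695.0 J/(kg·K); ΔT = 3.29 °C = 3.290 K.
m = 0.01460 kg
0.01460 kg × (1 g / 0.001000 kg) = 14.60 g

14.6 g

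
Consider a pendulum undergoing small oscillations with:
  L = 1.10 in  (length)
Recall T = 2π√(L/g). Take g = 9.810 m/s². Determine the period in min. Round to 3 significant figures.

T is given directly by: T = 2π√(L/g).
L = 1.10 in = 0.02794 m; g = 9.810 m/s².
T = 0.3353 s
0.3353 s × (1 min / 60.00 s) = 0.005589 min

0.00559 min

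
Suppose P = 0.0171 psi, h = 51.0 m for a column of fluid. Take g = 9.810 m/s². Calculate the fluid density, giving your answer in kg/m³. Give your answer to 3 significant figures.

Solving P = ρ·g·h for ρ: ρ = P/(g·h).
P = 0.0171 psi = 117.9 Pa; h = 51.0 m; g = 9.810 m/s².
ρ = 0.2357 kg/m³

0.236 kg/m³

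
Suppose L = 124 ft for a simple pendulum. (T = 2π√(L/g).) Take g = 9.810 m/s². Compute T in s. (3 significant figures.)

12.3 s

Directly: T = 2π√(L/g).
L = 124 ft = 37.80 m; g = 9.810 m/s².
T = 12.33 s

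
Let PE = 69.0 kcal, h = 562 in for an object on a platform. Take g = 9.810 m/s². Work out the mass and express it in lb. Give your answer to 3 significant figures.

Solving PE = m·g·h for m: m = PE/(g·h).
PE = 69.0 kcal = 2.887×10^5 J; h = 562 in = 14.27 m; g = 9.810 m/s².
m = 2062 kg
2062 kg × (1 lb / 0.4536 kg) = 4545 lb

4550 lb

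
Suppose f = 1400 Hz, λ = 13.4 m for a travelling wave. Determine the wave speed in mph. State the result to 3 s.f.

v is given directly by: v = fλ.
f = 1400 Hz; λ = 13.4 m.
v = 18760 m/s
18760 m/s × (1 mph / 0.4470 m/s) = 41965 mph

42000 mph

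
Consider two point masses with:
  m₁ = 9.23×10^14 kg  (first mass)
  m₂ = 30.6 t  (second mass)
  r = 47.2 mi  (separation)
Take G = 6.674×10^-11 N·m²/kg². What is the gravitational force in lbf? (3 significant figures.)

0.0734 lbf

From Newton's law of gravitation: F = Gm₁m₂/r².
m₁ = 9.23×10^14 kg; m₂ = 30.6 t = 30600 kg; r = 47.2 mi = 75961 m; G = 6.674×10^-11 N·m²/kg².
F = 0.3267 N
0.3267 N × (1 lbf / 4.448 N) = 0.07344 lbf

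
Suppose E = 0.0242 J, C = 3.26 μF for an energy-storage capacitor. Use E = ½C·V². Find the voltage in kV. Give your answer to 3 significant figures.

0.122 kV

Rearranging: V = √(2E/C).
E = 0.0242 J; C = 3.26 μF = 3.260×10^-6 F.
V = 121.8 V
121.8 V × (1 kV / 1000 V) = 0.1218 kV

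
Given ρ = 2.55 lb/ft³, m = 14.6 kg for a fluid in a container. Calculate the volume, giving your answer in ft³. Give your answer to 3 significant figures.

Rearranging: V = m/ρ.
ρ = 2.55 lb/ft³ = 40.85 kg/m³; m = 14.6 kg.
V = 0.3574 m³
0.3574 m³ × (1 ft³ / 0.02832 m³) = 12.62 ft³

12.6 ft³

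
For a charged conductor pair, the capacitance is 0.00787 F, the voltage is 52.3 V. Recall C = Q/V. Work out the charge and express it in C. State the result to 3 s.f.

Solving C = Q/V for Q: Q = CV.
C = 0.00787 F; V = 52.3 V.
Q = 0.4116 C

0.412 C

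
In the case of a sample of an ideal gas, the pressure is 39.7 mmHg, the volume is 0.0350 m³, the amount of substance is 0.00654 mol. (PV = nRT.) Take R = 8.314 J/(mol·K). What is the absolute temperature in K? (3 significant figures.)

From the ideal-gas law: T = PV/(nR).
P = 39.7 mmHg = 5293 Pa; V = 0.0350 m³; n = 0.00654 mol; R = 8.314 J/(mol·K).
T = 3407 K

3410 K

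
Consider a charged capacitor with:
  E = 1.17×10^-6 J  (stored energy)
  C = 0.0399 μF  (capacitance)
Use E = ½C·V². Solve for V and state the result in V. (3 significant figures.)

Solving E = ½C·V² for V: V = √(2E/C).
E = 1.17×10^-6 J; C = 0.0399 μF = 3.990×10^-8 F.
V = 7.658 V

7.66 V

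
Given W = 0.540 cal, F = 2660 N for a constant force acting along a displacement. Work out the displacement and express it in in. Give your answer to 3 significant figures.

Rearranging: d = W/F.
W = 0.540 cal = 2.259 J; F = 2660 N.
d = 8.494×10^-4 m
8.494×10^-4 m × (1 in / 0.02540 m) = 0.03344 in

0.0334 in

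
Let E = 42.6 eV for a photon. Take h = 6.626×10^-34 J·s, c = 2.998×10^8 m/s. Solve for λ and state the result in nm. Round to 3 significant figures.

29.1 nm

Rearranging: λ = hc/E.
E = 42.6 eV = 6.825×10^-18 J; h = 6.626×10^-34 J·s; c = 2.998×10^8 m/s.
λ = 2.910×10^-8 m
2.910×10^-8 m × (1 nm / 1.000×10^-9 m) = 29.10 nm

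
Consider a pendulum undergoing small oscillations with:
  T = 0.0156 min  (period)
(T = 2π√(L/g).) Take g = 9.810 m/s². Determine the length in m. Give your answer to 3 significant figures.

0.218 m

Rearranging: L = g·(T/2π)².
T = 0.0156 min = 0.9360 s; g = 9.810 m/s².
L = 0.2177 m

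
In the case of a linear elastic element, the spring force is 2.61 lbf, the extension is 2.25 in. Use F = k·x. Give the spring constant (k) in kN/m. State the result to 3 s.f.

0.203 kN/m

From Hooke's law: k = F/x.
F = 2.61 lbf = 11.61 N; x = 2.25 in = 0.05715 m.
k = 203.1 N/m
203.1 N/m × (1 kN/m / 1000 N/m) = 0.2031 kN/m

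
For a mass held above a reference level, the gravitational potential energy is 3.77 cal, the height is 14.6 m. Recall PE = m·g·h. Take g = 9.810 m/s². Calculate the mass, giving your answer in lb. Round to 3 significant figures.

Solving PE = m·g·h for m: m = PE/(g·h).
PE = 3.77 cal = 15.77 J; h = 14.6 m; g = 9.810 m/s².
m = 0.1101 kg
0.1101 kg × (1 lb / 0.4536 kg) = 0.2428 lb

0.243 lb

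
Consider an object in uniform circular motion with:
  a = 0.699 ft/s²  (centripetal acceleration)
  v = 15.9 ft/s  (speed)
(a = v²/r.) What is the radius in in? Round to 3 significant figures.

Rearranging: r = v²/a.
a = 0.699 ft/s² = 0.2131 m/s²; v = 15.9 ft/s = 4.846 m/s.
r = 110.2 m
110.2 m × (1 in / 0.02540 m) = 4340 in

4340 in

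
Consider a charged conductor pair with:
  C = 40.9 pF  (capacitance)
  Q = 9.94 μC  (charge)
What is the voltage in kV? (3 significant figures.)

Rearranging C = Q/V for V: V = Q/C.
C = 40.9 pF = 4.090×10^-11 F; Q = 9.94 μC = 9.940×10^-6 C.
V = 2.430×10^5 V
2.430×10^5 V × (1 kV / 1000 V) = 243.0 kV

243 kV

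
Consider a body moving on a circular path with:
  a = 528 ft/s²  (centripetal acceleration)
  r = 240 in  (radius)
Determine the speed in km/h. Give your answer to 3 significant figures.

Solving a = v²/r for v: v = √(a·r).
a = 528 ft/s² = 160.9 m/s²; r = 240 in = 6.096 m.
v = 31.32 m/s
31.32 m/s × (1 km/h / 0.2778 m/s) = 112.8 km/h

113 km/h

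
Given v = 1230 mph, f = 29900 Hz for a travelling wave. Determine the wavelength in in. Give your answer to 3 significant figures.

0.724 in

Rearranging v = f·λ for λ: λ = v/f.
v = 1230 mph = 549.9 m/s; f = 29900 Hz.
λ = 0.01839 m
0.01839 m × (1 in / 0.02540 m) = 0.7240 in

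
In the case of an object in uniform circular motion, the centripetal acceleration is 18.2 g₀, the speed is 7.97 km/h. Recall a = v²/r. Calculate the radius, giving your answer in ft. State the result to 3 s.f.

Rearranging: r = v²/a.
a = 18.2 g₀ = 178.5 m/s²; v = 7.97 km/h = 2.214 m/s.
r = 0.02746 m
0.02746 m × (1 ft / 0.3048 m) = 0.09010 ft

0.0901 ft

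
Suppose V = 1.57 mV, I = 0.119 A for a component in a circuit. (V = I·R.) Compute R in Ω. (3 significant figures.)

Rearranging: R = V/I.
V = 1.57 mV = 0.001570 V; I = 0.119 A.
R = 0.01319 Ω

0.0132 Ω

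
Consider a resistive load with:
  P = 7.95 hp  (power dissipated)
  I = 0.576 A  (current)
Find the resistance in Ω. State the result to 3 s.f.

17900 Ω

Rearranging: R = P/I².
P = 7.95 hp = 5928 W; I = 0.576 A.
R = 17868 Ω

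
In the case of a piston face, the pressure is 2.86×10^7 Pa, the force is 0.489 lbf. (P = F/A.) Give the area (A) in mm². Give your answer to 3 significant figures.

0.0761 mm²

Solving P = F/A for A: A = F/P.
P = 2.86×10^7 Pa; F = 0.489 lbf = 2.175 N.
A = 7.606×10^-8 m²
7.606×10^-8 m² × (1 mm² / 1.000×10^-6 m²) = 0.07606 mm²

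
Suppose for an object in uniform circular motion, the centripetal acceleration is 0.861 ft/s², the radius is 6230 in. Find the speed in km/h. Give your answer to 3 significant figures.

23.2 km/h

Rearranging a = v²/r for v: v = √(a·r).
a = 0.861 ft/s² = 0.2624 m/s²; r = 6230 in = 158.2 m.
v = 6.444 m/s
6.444 m/s × (1 km/h / 0.2778 m/s) = 23.20 km/h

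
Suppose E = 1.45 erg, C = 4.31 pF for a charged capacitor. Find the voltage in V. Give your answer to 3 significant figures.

Rearranging: V = √(2E/C).
E = 1.45 erg = 1.450×10^-7 J; C = 4.31 pF = 4.310×10^-12 F.
V = 259.4 V  (the unit combination reduces to kg·m²/(A·s³) = V)

259 V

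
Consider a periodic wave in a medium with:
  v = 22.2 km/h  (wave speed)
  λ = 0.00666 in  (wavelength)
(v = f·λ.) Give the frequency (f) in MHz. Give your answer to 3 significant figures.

Rearranging v = f·λ for f: f = v/λ.
v = 22.2 km/h = 6.167 m/s; λ = 0.00666 in = 1.692×10^-4 m.
f = 36454 Hz
36454 Hz × (1 MHz / 1.000×10^6 Hz) = 0.03645 MHz

0.0365 MHz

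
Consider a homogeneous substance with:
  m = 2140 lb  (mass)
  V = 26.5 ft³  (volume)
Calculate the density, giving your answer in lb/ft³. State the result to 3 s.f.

ρ is given directly by: ρ = m/V.
m = 2140 lb = 970.7 kg; V = 26.5 ft³ = 0.7504 m³.
ρ = 1294 kg/m³
1294 kg/m³ × (1 lb/ft³ / 16.02 kg/m³) = 80.75 lb/ft³

80.8 lb/ft³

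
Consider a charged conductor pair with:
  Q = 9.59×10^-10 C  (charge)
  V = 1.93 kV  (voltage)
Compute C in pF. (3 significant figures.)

C is given directly by: C = Q/V.
Q = 9.59×10^-10 C; V = 1.93 kV = 1930 V.
C = 4.969×10^-13 F
4.969×10^-13 F × (1 pF / 1.000×10^-12 F) = 0.4969 pF

0.497 pF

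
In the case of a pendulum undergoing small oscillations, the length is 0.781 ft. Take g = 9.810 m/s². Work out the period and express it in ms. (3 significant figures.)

T is given directly by: T = 2π√(L/g).
L = 0.781 ft = 0.2380 m; g = 9.810 m/s².
T = 0.9788 s
0.9788 s × (1 ms / 0.001000 s) = 978.8 ms

979 ms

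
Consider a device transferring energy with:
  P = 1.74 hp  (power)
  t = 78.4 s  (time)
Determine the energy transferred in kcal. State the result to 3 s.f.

24.3 kcal

Rearranging: W = P·t.
P = 1.74 hp = 1298 W; t = 78.4 s.
W = 1.017×10^5 J
1.017×10^5 J × (1 kcal / 4184 J) = 24.31 kcal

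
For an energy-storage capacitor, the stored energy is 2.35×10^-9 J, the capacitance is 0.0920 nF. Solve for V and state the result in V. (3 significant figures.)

7.15 V

Rearranging E = ½C·V² for V: V = √(2E/C).
E = 2.35×10^-9 J; C = 0.0920 nF = 9.200×10^-11 F.
V = 7.148 V  (the unit combination reduces to kg·m²/(A·s³) = V)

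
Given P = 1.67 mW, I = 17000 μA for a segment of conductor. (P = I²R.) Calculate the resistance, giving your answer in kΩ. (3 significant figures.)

0.00578 kΩ

Rearranging: R = P/I².
P = 1.67 mW = 0.001670 W; I = 17000 μA = 0.01700 A.
R = 5.779 Ω
5.779 Ω × (1 kΩ / 1000 Ω) = 0.005779 kΩ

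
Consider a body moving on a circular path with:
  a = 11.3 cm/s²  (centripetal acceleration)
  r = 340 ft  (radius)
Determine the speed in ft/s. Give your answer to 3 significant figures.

11.2 ft/s

Rearranging a = v²/r for v: v = √(a·r).
a = 11.3 cm/s² = 0.1130 m/s²; r = 340 ft = 103.6 m.
v = 3.422 m/s
3.422 m/s × (1 ft/s / 0.3048 m/s) = 11.23 ft/s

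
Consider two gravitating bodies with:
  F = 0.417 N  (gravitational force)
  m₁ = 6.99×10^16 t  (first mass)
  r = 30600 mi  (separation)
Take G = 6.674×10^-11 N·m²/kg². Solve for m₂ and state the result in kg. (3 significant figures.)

Rearranging: m₂ = F·r²/(G·m₁).
F = 0.417 N; m₁ = 6.99×10^16 t = 6.990×10^19 kg; r = 30600 mi = 4.925×10^7 m; G = 6.674×10^-11 N·m²/kg².
m₂ = 2.168×10^5 kg

2.17×10^5 kg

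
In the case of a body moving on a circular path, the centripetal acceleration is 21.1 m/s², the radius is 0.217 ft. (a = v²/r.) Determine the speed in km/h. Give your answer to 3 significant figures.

4.25 km/h

Solving a = v²/r for v: v = √(a·r).
a = 21.1 m/s²; r = 0.217 ft = 0.06614 m.
v = 1.181 m/s
1.181 m/s × (1 km/h / 0.2778 m/s) = 4.253 km/h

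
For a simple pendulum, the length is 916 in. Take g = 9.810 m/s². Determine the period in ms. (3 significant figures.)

9680 ms

Directly: T = 2π√(L/g).
L = 916 in = 23.27 m; g = 9.810 m/s².
T = 9.676 s
9.676 s × (1 ms / 0.001000 s) = 9676 ms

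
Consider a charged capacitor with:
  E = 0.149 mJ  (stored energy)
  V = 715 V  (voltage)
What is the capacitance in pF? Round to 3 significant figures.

583 pF

Rearranging E = ½C·V² for C: C = 2E/V².
E = 0.149 mJ = 1.490×10^-4 J; V = 715 V.
C = 5.829×10^-10 F
5.829×10^-10 F × (1 pF / 1.000×10^-12 F) = 582.9 pF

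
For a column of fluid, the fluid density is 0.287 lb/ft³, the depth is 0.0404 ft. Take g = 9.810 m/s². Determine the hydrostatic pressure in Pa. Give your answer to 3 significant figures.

0.555 Pa

P is given directly by: P = ρgh.
ρ = 0.287 lb/ft³ = 4.597 kg/m³; h = 0.0404 ft = 0.01231 m; g = 9.810 m/s².
P = 0.5554 Pa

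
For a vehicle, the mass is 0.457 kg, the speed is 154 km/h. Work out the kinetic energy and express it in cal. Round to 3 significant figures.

99.9 cal

Directly: KE = ½mv².
m = 0.457 kg; v = 154 km/h = 42.78 m/s.
KE = 418.1 J
418.1 J × (1 cal / 4.184 J) = 99.94 cal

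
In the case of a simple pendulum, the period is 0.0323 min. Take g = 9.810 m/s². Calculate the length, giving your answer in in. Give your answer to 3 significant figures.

Rearranging T = 2π√(L/g) for L: L = g·(T/2π)².
T = 0.0323 min = 1.938 s; g = 9.810 m/s².
L = 0.9333 m
0.9333 m × (1 in / 0.02540 m) = 36.74 in

36.7 in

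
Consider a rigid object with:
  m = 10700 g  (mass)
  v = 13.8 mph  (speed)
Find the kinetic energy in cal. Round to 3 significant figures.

48.7 cal

Directly: KE = ½mv².
m = 10700 g = 10.70 kg; v = 13.8 mph = 6.169 m/s.
KE = 203.6 J
203.6 J × (1 cal / 4.184 J) = 48.66 cal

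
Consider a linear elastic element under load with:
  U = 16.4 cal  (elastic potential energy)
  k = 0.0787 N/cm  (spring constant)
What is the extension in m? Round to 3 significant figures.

4.18 m

Rearranging U = ½k·x² for x: x = √(2U/k).
U = 16.4 cal = 68.62 J; k = 0.0787 N/cm = 7.870 N/m.
x = 4.176 m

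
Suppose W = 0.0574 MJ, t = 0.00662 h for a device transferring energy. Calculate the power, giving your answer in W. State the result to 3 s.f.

Directly: P = W/t.
W = 0.0574 MJ = 57400 J; t = 0.00662 h = 23.83 s.
P = 2409 W

2410 W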